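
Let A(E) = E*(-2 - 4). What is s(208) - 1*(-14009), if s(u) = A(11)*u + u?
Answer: 489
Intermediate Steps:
A(E) = -6*E (A(E) = E*(-6) = -6*E)
s(u) = -65*u (s(u) = (-6*11)*u + u = -66*u + u = -65*u)
s(208) - 1*(-14009) = -65*208 - 1*(-14009) = -13520 + 14009 = 489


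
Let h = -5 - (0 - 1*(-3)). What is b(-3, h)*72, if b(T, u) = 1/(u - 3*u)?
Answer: 9/2 ≈ 4.5000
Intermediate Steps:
h = -8 (h = -5 - (0 + 3) = -5 - 1*3 = -5 - 3 = -8)
b(T, u) = -1/(2*u) (b(T, u) = 1/(-2*u) = -1/(2*u))
b(-3, h)*72 = -½/(-8)*72 = -½*(-⅛)*72 = (1/16)*72 = 9/2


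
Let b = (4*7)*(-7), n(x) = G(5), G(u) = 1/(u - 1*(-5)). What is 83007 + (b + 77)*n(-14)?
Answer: 829951/10 ≈ 82995.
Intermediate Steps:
G(u) = 1/(5 + u) (G(u) = 1/(u + 5) = 1/(5 + u))
n(x) = ⅒ (n(x) = 1/(5 + 5) = 1/10 = ⅒)
b = -196 (b = 28*(-7) = -196)
83007 + (b + 77)*n(-14) = 83007 + (-196 + 77)*(⅒) = 83007 - 119*⅒ = 83007 - 119/10 = 829951/10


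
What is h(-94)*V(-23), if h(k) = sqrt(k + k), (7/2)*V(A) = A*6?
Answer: -552*I*sqrt(47)/7 ≈ -540.62*I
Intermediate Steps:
V(A) = 12*A/7 (V(A) = 2*(A*6)/7 = 2*(6*A)/7 = 12*A/7)
h(k) = sqrt(2)*sqrt(k) (h(k) = sqrt(2*k) = sqrt(2)*sqrt(k))
h(-94)*V(-23) = (sqrt(2)*sqrt(-94))*((12/7)*(-23)) = (sqrt(2)*(I*sqrt(94)))*(-276/7) = (2*I*sqrt(47))*(-276/7) = -552*I*sqrt(47)/7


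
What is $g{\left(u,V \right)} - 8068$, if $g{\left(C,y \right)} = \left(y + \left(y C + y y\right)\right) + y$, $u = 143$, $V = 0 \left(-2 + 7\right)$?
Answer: $-8068$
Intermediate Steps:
$V = 0$ ($V = 0 \cdot 5 = 0$)
$g{\left(C,y \right)} = y^{2} + 2 y + C y$ ($g{\left(C,y \right)} = \left(y + \left(C y + y^{2}\right)\right) + y = \left(y + \left(y^{2} + C y\right)\right) + y = \left(y + y^{2} + C y\right) + y = y^{2} + 2 y + C y$)
$g{\left(u,V \right)} - 8068 = 0 \left(2 + 143 + 0\right) - 8068 = 0 \cdot 145 - 8068 = 0 - 8068 = -8068$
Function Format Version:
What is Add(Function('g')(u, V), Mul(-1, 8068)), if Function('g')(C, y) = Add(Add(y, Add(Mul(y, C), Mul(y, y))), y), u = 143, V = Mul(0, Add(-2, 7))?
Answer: -8068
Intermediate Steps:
V = 0 (V = Mul(0, 5) = 0)
Function('g')(C, y) = Add(Pow(y, 2), Mul(2, y), Mul(C, y)) (Function('g')(C, y) = Add(Add(y, Add(Mul(C, y), Pow(y, 2))), y) = Add(Add(y, Add(Pow(y, 2), Mul(C, y))), y) = Add(Add(y, Pow(y, 2), Mul(C, y)), y) = Add(Pow(y, 2), Mul(2, y), Mul(C, y)))
Add(Function('g')(u, V), Mul(-1, 8068)) = Add(Mul(0, Add(2, 143, 0)), Mul(-1, 8068)) = Add(Mul(0, 145), -8068) = Add(0, -8068) = -8068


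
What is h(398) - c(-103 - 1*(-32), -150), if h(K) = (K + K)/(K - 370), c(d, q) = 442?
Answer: -2895/7 ≈ -413.57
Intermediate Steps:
h(K) = 2*K/(-370 + K) (h(K) = (2*K)/(-370 + K) = 2*K/(-370 + K))
h(398) - c(-103 - 1*(-32), -150) = 2*398/(-370 + 398) - 1*442 = 2*398/28 - 442 = 2*398*(1/28) - 442 = 199/7 - 442 = -2895/7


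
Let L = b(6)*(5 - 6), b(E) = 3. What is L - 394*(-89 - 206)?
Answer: 116227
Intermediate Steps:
L = -3 (L = 3*(5 - 6) = 3*(-1) = -3)
L - 394*(-89 - 206) = -3 - 394*(-89 - 206) = -3 - 394*(-295) = -3 + 116230 = 116227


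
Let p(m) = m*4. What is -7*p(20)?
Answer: -560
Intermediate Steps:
p(m) = 4*m
-7*p(20) = -28*20 = -7*80 = -560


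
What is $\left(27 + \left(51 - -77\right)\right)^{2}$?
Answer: $24025$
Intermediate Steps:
$\left(27 + \left(51 - -77\right)\right)^{2} = \left(27 + \left(51 + 77\right)\right)^{2} = \left(27 + 128\right)^{2} = 155^{2} = 24025$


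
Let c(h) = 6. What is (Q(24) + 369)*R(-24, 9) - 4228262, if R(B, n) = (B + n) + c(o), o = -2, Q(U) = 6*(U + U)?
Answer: -4234175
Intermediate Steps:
Q(U) = 12*U (Q(U) = 6*(2*U) = 12*U)
R(B, n) = 6 + B + n (R(B, n) = (B + n) + 6 = 6 + B + n)
(Q(24) + 369)*R(-24, 9) - 4228262 = (12*24 + 369)*(6 - 24 + 9) - 4228262 = (288 + 369)*(-9) - 4228262 = 657*(-9) - 4228262 = -5913 - 4228262 = -4234175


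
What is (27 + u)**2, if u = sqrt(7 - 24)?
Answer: (27 + I*sqrt(17))**2 ≈ 712.0 + 222.65*I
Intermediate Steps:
u = I*sqrt(17) (u = sqrt(-17) = I*sqrt(17) ≈ 4.1231*I)
(27 + u)**2 = (27 + I*sqrt(17))**2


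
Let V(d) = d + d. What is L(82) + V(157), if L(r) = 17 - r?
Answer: 249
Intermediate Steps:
V(d) = 2*d
L(82) + V(157) = (17 - 1*82) + 2*157 = (17 - 82) + 314 = -65 + 314 = 249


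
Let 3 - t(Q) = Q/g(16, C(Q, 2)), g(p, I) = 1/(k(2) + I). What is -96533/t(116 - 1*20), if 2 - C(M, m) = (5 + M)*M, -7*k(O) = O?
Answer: -675731/6514581 ≈ -0.10373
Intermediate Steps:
k(O) = -O/7
C(M, m) = 2 - M*(5 + M) (C(M, m) = 2 - (5 + M)*M = 2 - M*(5 + M))
g(p, I) = 1/(-2/7 + I) (g(p, I) = 1/(-⅐*2 + I) = 1/(-2/7 + I))
t(Q) = 3 - Q*(12/7 - Q² - 5*Q) (t(Q) = 3 - Q/(7/(-2 + 7*(2 - Q² - 5*Q))) = 3 - Q/(7/(-2 + (14 - 35*Q - 7*Q²))) = 3 - Q/(7/(12 - 35*Q - 7*Q²)) = 3 - Q*(12/7 - Q² - 5*Q))
-96533/t(116 - 1*20) = -96533/(3 + (116 - 1*20)*(-12 + 7*(116 - 1*20)² + 35*(116 - 1*20))/7) = -96533/(3 + (116 - 20)*(-12 + 7*(116 - 20)² + 35*(116 - 20))/7) = -96533/(3 + (⅐)*96*(-12 + 7*96² + 35*96)) = -96533/(3 + (⅐)*96*(-12 + 7*9216 + 3360)) = -96533/(3 + (⅐)*96*(-12 + 64512 + 3360)) = -96533/(3 + (⅐)*96*67860) = -96533/(3 + 6514560/7) = -96533/6514581/7 = -96533*7/6514581 = -675731/6514581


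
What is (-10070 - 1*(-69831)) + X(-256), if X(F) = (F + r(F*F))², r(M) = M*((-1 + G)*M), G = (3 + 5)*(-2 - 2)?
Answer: 20088504368837469268337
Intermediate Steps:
G = -32 (G = 8*(-4) = -32)
r(M) = -33*M² (r(M) = M*((-1 - 32)*M) = M*(-33*M) = -33*M²)
X(F) = (F - 33*F⁴)²
(-10070 - 1*(-69831)) + X(-256) = (-10070 - 1*(-69831)) + (-256)²*(-1 + 33*(-256)³)² = (-10070 + 69831) + 65536*(-1 + 33*(-16777216))² = 59761 + 65536*(-1 - 553648128)² = 59761 + 65536*(-553648129)² = 59761 + 65536*306526250745200641 = 59761 + 20088504368837469208576 = 20088504368837469268337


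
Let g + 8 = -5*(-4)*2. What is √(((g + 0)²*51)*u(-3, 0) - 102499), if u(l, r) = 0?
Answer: I*√102499 ≈ 320.15*I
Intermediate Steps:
g = 32 (g = -8 - 5*(-4)*2 = -8 + 20*2 = -8 + 40 = 32)
√(((g + 0)²*51)*u(-3, 0) - 102499) = √(((32 + 0)²*51)*0 - 102499) = √((32²*51)*0 - 102499) = √((1024*51)*0 - 102499) = √(52224*0 - 102499) = √(0 - 102499) = √(-102499) = I*√102499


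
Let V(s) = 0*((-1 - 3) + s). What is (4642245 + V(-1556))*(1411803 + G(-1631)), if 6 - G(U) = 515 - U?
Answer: 6544001013435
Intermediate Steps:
G(U) = -509 + U (G(U) = 6 - (515 - U) = 6 + (-515 + U) = -509 + U)
V(s) = 0 (V(s) = 0*(-4 + s) = 0)
(4642245 + V(-1556))*(1411803 + G(-1631)) = (4642245 + 0)*(1411803 + (-509 - 1631)) = 4642245*(1411803 - 2140) = 4642245*1409663 = 6544001013435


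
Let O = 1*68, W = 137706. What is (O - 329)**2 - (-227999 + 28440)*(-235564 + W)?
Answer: -19528376501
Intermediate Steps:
O = 68
(O - 329)**2 - (-227999 + 28440)*(-235564 + W) = (68 - 329)**2 - (-227999 + 28440)*(-235564 + 137706) = (-261)**2 - (-199559)*(-97858) = 68121 - 1*19528444622 = 68121 - 19528444622 = -19528376501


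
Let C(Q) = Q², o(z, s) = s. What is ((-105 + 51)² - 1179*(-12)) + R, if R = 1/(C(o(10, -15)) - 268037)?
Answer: 4569943967/267812 ≈ 17064.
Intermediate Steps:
R = -1/267812 (R = 1/((-15)² - 268037) = 1/(225 - 268037) = 1/(-267812) = -1/267812 ≈ -3.7340e-6)
((-105 + 51)² - 1179*(-12)) + R = ((-105 + 51)² - 1179*(-12)) - 1/267812 = ((-54)² + 14148) - 1/267812 = (2916 + 14148) - 1/267812 = 17064 - 1/267812 = 4569943967/267812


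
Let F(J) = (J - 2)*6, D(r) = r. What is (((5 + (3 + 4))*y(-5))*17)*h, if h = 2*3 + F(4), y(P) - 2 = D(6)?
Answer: 29376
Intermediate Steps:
y(P) = 8 (y(P) = 2 + 6 = 8)
F(J) = -12 + 6*J (F(J) = (-2 + J)*6 = -12 + 6*J)
h = 18 (h = 2*3 + (-12 + 6*4) = 6 + (-12 + 24) = 6 + 12 = 18)
(((5 + (3 + 4))*y(-5))*17)*h = (((5 + (3 + 4))*8)*17)*18 = (((5 + 7)*8)*17)*18 = ((12*8)*17)*18 = (96*17)*18 = 1632*18 = 29376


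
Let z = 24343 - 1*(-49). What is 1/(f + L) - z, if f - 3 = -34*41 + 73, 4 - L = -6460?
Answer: -125521231/5146 ≈ -24392.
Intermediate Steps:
L = 6464 (L = 4 - 1*(-6460) = 4 + 6460 = 6464)
f = -1318 (f = 3 + (-34*41 + 73) = 3 + (-1394 + 73) = 3 - 1321 = -1318)
z = 24392 (z = 24343 + 49 = 24392)
1/(f + L) - z = 1/(-1318 + 6464) - 1*24392 = 1/5146 - 24392 = -125521231/5146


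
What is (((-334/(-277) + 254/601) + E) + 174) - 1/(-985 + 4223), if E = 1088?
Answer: 681161917231/539052526 ≈ 1263.6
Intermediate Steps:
(((-334/(-277) + 254/601) + E) + 174) - 1/(-985 + 4223) = (((-334/(-277) + 254/601) + 1088) + 174) - 1/(-985 + 4223) = (((-334*(-1/277) + 254*(1/601)) + 1088) + 174) - 1/3238 = (((334/277 + 254/601) + 1088) + 174) - 1*1/3238 = ((271092/166477 + 1088) + 174) - 1/3238 = (181398068/166477 + 174) - 1/3238 = 210365066/166477 - 1/3238 = 681161917231/539052526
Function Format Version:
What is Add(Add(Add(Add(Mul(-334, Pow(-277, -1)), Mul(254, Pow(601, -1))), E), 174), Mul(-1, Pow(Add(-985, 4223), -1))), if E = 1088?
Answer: Rational(681161917231, 539052526) ≈ 1263.6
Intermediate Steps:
Add(Add(Add(Add(Mul(-334, Pow(-277, -1)), Mul(254, Pow(601, -1))), E), 174), Mul(-1, Pow(Add(-985, 4223), -1))) = Add(Add(Add(Add(Mul(-334, Pow(-277, -1)), Mul(254, Pow(601, -1))), 1088), 174), Mul(-1, Pow(Add(-985, 4223), -1))) = Add(Add(Add(Add(Mul(-334, Rational(-1, 277)), Mul(254, Rational(1, 601))), 1088), 174), Mul(-1, Pow(3238, -1))) = Add(Add(Add(Add(Rational(334, 277), Rational(254, 601)), 1088), 174), Mul(-1, Rational(1, 3238))) = Add(Add(Add(Rational(271092, 166477), 1088), 174), Rational(-1, 3238)) = Add(Add(Rational(181398068, 166477), 174), Rational(-1, 3238)) = Add(Rational(210365066, 166477), Rational(-1, 3238)) = Rational(681161917231, 539052526)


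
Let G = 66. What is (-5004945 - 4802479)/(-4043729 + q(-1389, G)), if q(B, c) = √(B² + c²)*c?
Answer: 39658564844096/16343321128429 + 1941869952*√214853/16343321128429 ≈ 2.4817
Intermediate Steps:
q(B, c) = c*√(B² + c²)
(-5004945 - 4802479)/(-4043729 + q(-1389, G)) = (-5004945 - 4802479)/(-4043729 + 66*√((-1389)² + 66²)) = -9807424/(-4043729 + 66*√(1929321 + 4356)) = -9807424/(-4043729 + 66*√1933677) = -9807424/(-4043729 + 66*(3*√214853)) = -9807424/(-4043729 + 198*√214853)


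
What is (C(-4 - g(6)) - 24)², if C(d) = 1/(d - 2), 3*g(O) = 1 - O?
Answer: 99225/169 ≈ 587.13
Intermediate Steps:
g(O) = ⅓ - O/3 (g(O) = (1 - O)/3 = ⅓ - O/3)
C(d) = 1/(-2 + d)
(C(-4 - g(6)) - 24)² = (1/(-2 + (-4 - (⅓ - ⅓*6))) - 24)² = (1/(-2 + (-4 - (⅓ - 2))) - 24)² = (1/(-2 + (-4 - 1*(-5/3))) - 24)² = (1/(-2 + (-4 + 5/3)) - 24)² = (1/(-2 - 7/3) - 24)² = (1/(-13/3) - 24)² = (-3/13 - 24)² = (-315/13)² = 99225/169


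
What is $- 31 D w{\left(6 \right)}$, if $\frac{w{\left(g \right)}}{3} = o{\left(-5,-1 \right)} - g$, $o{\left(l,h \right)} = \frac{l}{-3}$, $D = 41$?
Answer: $16523$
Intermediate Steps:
$o{\left(l,h \right)} = - \frac{l}{3}$ ($o{\left(l,h \right)} = l \left(- \frac{1}{3}\right) = - \frac{l}{3}$)
$w{\left(g \right)} = 5 - 3 g$ ($w{\left(g \right)} = 3 \left(\left(- \frac{1}{3}\right) \left(-5\right) - g\right) = 3 \left(\frac{5}{3} - g\right) = 5 - 3 g$)
$- 31 D w{\left(6 \right)} = \left(-31\right) 41 \left(5 - 18\right) = - 1271 \left(5 - 18\right) = \left(-1271\right) \left(-13\right) = 16523$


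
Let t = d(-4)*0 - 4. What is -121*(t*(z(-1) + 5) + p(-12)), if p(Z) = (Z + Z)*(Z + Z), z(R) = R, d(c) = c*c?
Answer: -67760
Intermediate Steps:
d(c) = c²
p(Z) = 4*Z² (p(Z) = (2*Z)*(2*Z) = 4*Z²)
t = -4 (t = (-4)²*0 - 4 = 16*0 - 4 = 0 - 4 = -4)
-121*(t*(z(-1) + 5) + p(-12)) = -121*(-4*(-1 + 5) + 4*(-12)²) = -121*(-4*4 + 4*144) = -121*(-16 + 576) = -121*560 = -67760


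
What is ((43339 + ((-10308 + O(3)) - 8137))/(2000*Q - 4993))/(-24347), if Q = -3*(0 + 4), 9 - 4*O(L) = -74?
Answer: 99659/2823570284 ≈ 3.5295e-5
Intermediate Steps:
O(L) = 83/4 (O(L) = 9/4 - ¼*(-74) = 9/4 + 37/2 = 83/4)
Q = -12 (Q = -3*4 = -12)
((43339 + ((-10308 + O(3)) - 8137))/(2000*Q - 4993))/(-24347) = ((43339 + ((-10308 + 83/4) - 8137))/(2000*(-12) - 4993))/(-24347) = ((43339 + (-41149/4 - 8137))/(-24000 - 4993))*(-1/24347) = ((43339 - 73697/4)/(-28993))*(-1/24347) = ((99659/4)*(-1/28993))*(-1/24347) = -99659/115972*(-1/24347) = 99659/2823570284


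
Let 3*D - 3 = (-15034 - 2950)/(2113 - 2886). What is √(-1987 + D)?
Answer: 5*I*√425541138/2319 ≈ 44.477*I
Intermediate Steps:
D = 20303/2319 (D = 1 + ((-15034 - 2950)/(2113 - 2886))/3 = 1 + (-17984/(-773))/3 = 1 + (-17984*(-1/773))/3 = 1 + (⅓)*(17984/773) = 1 + 17984/2319 = 20303/2319 ≈ 8.7551)
√(-1987 + D) = √(-1987 + 20303/2319) = √(-4587550/2319) = 5*I*√425541138/2319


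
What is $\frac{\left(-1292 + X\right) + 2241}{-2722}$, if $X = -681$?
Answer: $- \frac{134}{1361} \approx -0.098457$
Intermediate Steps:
$\frac{\left(-1292 + X\right) + 2241}{-2722} = \frac{\left(-1292 - 681\right) + 2241}{-2722} = \left(-1973 + 2241\right) \left(- \frac{1}{2722}\right) = 268 \left(- \frac{1}{2722}\right) = - \frac{134}{1361}$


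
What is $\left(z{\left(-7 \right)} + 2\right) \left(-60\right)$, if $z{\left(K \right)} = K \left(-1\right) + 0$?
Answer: $-540$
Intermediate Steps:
$z{\left(K \right)} = - K$ ($z{\left(K \right)} = - K + 0 = - K$)
$\left(z{\left(-7 \right)} + 2\right) \left(-60\right) = \left(\left(-1\right) \left(-7\right) + 2\right) \left(-60\right) = \left(7 + 2\right) \left(-60\right) = 9 \left(-60\right) = -540$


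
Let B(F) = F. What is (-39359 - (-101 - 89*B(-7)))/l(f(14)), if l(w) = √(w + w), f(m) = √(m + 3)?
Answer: -39881*√2*17^(¾)/34 ≈ -13888.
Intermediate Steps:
f(m) = √(3 + m)
l(w) = √2*√w (l(w) = √(2*w) = √2*√w)
(-39359 - (-101 - 89*B(-7)))/l(f(14)) = (-39359 - (-101 - 89*(-7)))/((√2*√(√(3 + 14)))) = (-39359 - (-101 + 623))/((√2*√(√17))) = (-39359 - 1*522)/((√2*17^(¼))) = (-39359 - 522)*(√2*17^(¾)/34) = -39881*√2*17^(¾)/34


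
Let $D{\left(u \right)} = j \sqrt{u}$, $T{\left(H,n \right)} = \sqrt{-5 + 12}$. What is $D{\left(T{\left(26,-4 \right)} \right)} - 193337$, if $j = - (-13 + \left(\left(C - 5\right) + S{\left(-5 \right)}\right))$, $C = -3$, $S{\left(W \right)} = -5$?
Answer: $-193337 + 26 \sqrt[4]{7} \approx -1.9329 \cdot 10^{5}$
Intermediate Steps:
$j = 26$ ($j = - (-13 - 13) = \left(-1\right) \left(-26\right) = 26$)
$T{\left(H,n \right)} = \sqrt{7}$
$D{\left(u \right)} = 26 \sqrt{u}$
$D{\left(T{\left(26,-4 \right)} \right)} - 193337 = 26 \sqrt{\sqrt{7}} - 193337 = 26 \sqrt[4]{7} - 193337 = -193337 + 26 \sqrt[4]{7}$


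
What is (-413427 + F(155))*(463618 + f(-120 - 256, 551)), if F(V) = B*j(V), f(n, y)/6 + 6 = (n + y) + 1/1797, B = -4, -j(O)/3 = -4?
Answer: -115076116830750/599 ≈ -1.9211e+11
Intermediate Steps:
j(O) = 12 (j(O) = -3*(-4) = 12)
f(n, y) = -21562/599 + 6*n + 6*y (f(n, y) = -36 + 6*((n + y) + 1/1797) = -36 + 6*(1/1797 + n + y) = -36 + (2/599 + 6*n + 6*y) = -21562/599 + 6*n + 6*y)
F(V) = -48 (F(V) = -4*12 = -48)
(-413427 + F(155))*(463618 + f(-120 - 256, 551)) = (-413427 - 48)*(463618 + (-21562/599 + 6*(-120 - 256) + 6*551)) = -413475*(463618 + (-21562/599 + 6*(-376) + 3306)) = -413475*(463618 + (-21562/599 - 2256 + 3306)) = -413475*(463618 + 607388/599) = -413475*278314570/599 = -115076116830750/599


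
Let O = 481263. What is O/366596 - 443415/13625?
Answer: -31199391393/998974100 ≈ -31.231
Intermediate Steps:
O/366596 - 443415/13625 = 481263/366596 - 443415/13625 = 481263*(1/366596) - 443415*1/13625 = 481263/366596 - 88683/2725 = -31199391393/998974100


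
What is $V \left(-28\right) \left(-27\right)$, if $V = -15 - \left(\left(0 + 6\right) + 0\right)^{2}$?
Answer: $-38556$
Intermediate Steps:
$V = -51$ ($V = -15 - \left(6 + 0\right)^{2} = -15 - 6^{2} = -15 - 36 = -51$)
$V \left(-28\right) \left(-27\right) = \left(-51\right) \left(-28\right) \left(-27\right) = 1428 \left(-27\right) = -38556$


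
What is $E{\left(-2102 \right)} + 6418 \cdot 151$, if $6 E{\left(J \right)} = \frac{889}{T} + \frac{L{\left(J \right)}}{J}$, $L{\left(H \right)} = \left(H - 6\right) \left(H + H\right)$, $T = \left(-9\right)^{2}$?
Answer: $\frac{470650741}{486} \approx 9.6842 \cdot 10^{5}$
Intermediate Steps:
$T = 81$
$L{\left(H \right)} = 2 H \left(-6 + H\right)$ ($L{\left(H \right)} = \left(-6 + H\right) 2 H = 2 H \left(-6 + H\right)$)
$E{\left(J \right)} = - \frac{83}{486} + \frac{J}{3}$ ($E{\left(J \right)} = \frac{\frac{889}{81} + \frac{2 J \left(-6 + J\right)}{J}}{6} = \frac{889 \cdot \frac{1}{81} + \left(-12 + 2 J\right)}{6} = \frac{\frac{889}{81} + \left(-12 + 2 J\right)}{6} = \frac{- \frac{83}{81} + 2 J}{6} = - \frac{83}{486} + \frac{J}{3}$)
$E{\left(-2102 \right)} + 6418 \cdot 151 = \left(- \frac{83}{486} + \frac{1}{3} \left(-2102\right)\right) + 6418 \cdot 151 = \left(- \frac{83}{486} - \frac{2102}{3}\right) + 969118 = - \frac{340607}{486} + 969118 = \frac{470650741}{486}$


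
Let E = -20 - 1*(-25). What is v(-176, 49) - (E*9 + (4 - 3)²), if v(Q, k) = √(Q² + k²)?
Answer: -46 + √33377 ≈ 136.69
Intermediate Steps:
E = 5 (E = -20 + 25 = 5)
v(-176, 49) - (E*9 + (4 - 3)²) = √((-176)² + 49²) - (5*9 + (4 - 3)²) = √(30976 + 2401) - (45 + 1²) = √33377 - (45 + 1) = √33377 - 1*46 = √33377 - 46 = -46 + √33377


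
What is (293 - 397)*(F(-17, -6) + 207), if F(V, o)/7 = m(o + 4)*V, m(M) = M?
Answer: -46280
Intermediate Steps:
F(V, o) = 7*V*(4 + o) (F(V, o) = 7*((o + 4)*V) = 7*((4 + o)*V) = 7*(V*(4 + o)) = 7*V*(4 + o))
(293 - 397)*(F(-17, -6) + 207) = (293 - 397)*(7*(-17)*(4 - 6) + 207) = -104*(7*(-17)*(-2) + 207) = -104*(238 + 207) = -104*445 = -46280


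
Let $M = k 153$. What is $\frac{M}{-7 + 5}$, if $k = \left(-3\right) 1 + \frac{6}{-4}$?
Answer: $\frac{1377}{4} \approx 344.25$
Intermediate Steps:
$k = - \frac{9}{2}$ ($k = -3 + 6 \left(- \frac{1}{4}\right) = -3 - \frac{3}{2} = - \frac{9}{2} \approx -4.5$)
$M = - \frac{1377}{2}$ ($M = \left(- \frac{9}{2}\right) 153 = - \frac{1377}{2} \approx -688.5$)
$\frac{M}{-7 + 5} = - \frac{1377}{2 \left(-7 + 5\right)} = - \frac{1377}{2 \left(-2\right)} = \left(- \frac{1377}{2}\right) \left(- \frac{1}{2}\right) = \frac{1377}{4}$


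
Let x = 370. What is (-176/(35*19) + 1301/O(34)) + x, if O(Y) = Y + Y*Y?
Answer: 1676887/4522 ≈ 370.83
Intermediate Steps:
O(Y) = Y + Y²
(-176/(35*19) + 1301/O(34)) + x = (-176/(35*19) + 1301/((34*(1 + 34)))) + 370 = (-176/665 + 1301/((34*35))) + 370 = (-176*1/665 + 1301/1190) + 370 = (-176/665 + 1301*(1/1190)) + 370 = (-176/665 + 1301/1190) + 370 = 3747/4522 + 370 = 1676887/4522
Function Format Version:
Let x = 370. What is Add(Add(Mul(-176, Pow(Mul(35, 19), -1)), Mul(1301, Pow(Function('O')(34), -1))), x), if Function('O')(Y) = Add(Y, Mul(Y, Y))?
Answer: Rational(1676887, 4522) ≈ 370.83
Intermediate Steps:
Function('O')(Y) = Add(Y, Pow(Y, 2))
Add(Add(Mul(-176, Pow(Mul(35, 19), -1)), Mul(1301, Pow(Function('O')(34), -1))), x) = Add(Add(Mul(-176, Pow(Mul(35, 19), -1)), Mul(1301, Pow(Mul(34, Add(1, 34)), -1))), 370) = Add(Add(Mul(-176, Pow(665, -1)), Mul(1301, Pow(Mul(34, 35), -1))), 370) = Add(Add(Mul(-176, Rational(1, 665)), Mul(1301, Pow(1190, -1))), 370) = Add(Add(Rational(-176, 665), Mul(1301, Rational(1, 1190))), 370) = Add(Add(Rational(-176, 665), Rational(1301, 1190)), 370) = Add(Rational(3747, 4522), 370) = Rational(1676887, 4522)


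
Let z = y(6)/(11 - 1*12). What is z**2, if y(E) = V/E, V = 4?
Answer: 4/9 ≈ 0.44444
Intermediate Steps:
y(E) = 4/E
z = -2/3 (z = (4/6)/(11 - 1*12) = (4*(1/6))/(11 - 12) = (2/3)/(-1) = (2/3)*(-1) = -2/3 ≈ -0.66667)
z**2 = (-2/3)**2 = 4/9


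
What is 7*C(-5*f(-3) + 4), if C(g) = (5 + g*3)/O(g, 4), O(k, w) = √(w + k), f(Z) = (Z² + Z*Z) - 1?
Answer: 238*I*√77/11 ≈ 189.86*I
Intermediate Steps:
f(Z) = -1 + 2*Z² (f(Z) = (Z² + Z²) - 1 = 2*Z² - 1 = -1 + 2*Z²)
O(k, w) = √(k + w)
C(g) = (5 + 3*g)/√(4 + g) (C(g) = (5 + g*3)/(√(g + 4)) = (5 + 3*g)/(√(4 + g)) = (5 + 3*g)/√(4 + g))
7*C(-5*f(-3) + 4) = 7*((5 + 3*(-5*(-1 + 2*(-3)²) + 4))/√(4 + (-5*(-1 + 2*(-3)²) + 4))) = 7*((5 + 3*(-5*(-1 + 2*9) + 4))/√(4 + (-5*(-1 + 2*9) + 4))) = 7*((5 + 3*(-5*(-1 + 18) + 4))/√(4 + (-5*(-1 + 18) + 4))) = 7*((5 + 3*(-5*17 + 4))/√(4 + (-5*17 + 4))) = 7*((5 + 3*(-85 + 4))/√(4 + (-85 + 4))) = 7*((5 + 3*(-81))/√(4 - 81)) = 7*((5 - 243)/√(-77)) = 7*(-I*√77/77*(-238)) = 7*(34*I*√77/11) = 238*I*√77/11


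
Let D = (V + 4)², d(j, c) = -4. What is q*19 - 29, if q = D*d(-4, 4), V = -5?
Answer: -105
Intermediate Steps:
D = 1 (D = (-5 + 4)² = (-1)² = 1)
q = -4 (q = 1*(-4) = -4)
q*19 - 29 = -4*19 - 29 = -76 - 29 = -105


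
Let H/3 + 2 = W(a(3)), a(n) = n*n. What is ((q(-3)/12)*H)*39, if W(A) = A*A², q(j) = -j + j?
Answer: 0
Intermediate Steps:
q(j) = 0
a(n) = n²
W(A) = A³
H = 2181 (H = -6 + 3*(3²)³ = -6 + 3*9³ = -6 + 3*729 = -6 + 2187 = 2181)
((q(-3)/12)*H)*39 = ((0/12)*2181)*39 = ((0*(1/12))*2181)*39 = (0*2181)*39 = 0*39 = 0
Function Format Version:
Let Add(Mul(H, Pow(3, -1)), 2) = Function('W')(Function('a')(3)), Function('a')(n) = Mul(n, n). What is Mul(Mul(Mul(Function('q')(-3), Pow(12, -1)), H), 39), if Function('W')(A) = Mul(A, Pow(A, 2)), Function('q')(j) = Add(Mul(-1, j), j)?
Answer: 0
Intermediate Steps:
Function('q')(j) = 0
Function('a')(n) = Pow(n, 2)
Function('W')(A) = Pow(A, 3)
H = 2181 (H = Add(-6, Mul(3, Pow(Pow(3, 2), 3))) = Add(-6, Mul(3, Pow(9, 3))) = Add(-6, Mul(3, 729)) = Add(-6, 2187) = 2181)
Mul(Mul(Mul(Function('q')(-3), Pow(12, -1)), H), 39) = Mul(Mul(Mul(0, Pow(12, -1)), 2181), 39) = Mul(Mul(Mul(0, Rational(1, 12)), 2181), 39) = Mul(Mul(0, 2181), 39) = Mul(0, 39) = 0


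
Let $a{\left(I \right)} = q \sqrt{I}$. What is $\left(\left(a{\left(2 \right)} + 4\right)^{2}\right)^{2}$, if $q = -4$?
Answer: $4352 - 3072 \sqrt{2} \approx 7.5359$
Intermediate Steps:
$a{\left(I \right)} = - 4 \sqrt{I}$
$\left(\left(a{\left(2 \right)} + 4\right)^{2}\right)^{2} = \left(\left(- 4 \sqrt{2} + 4\right)^{2}\right)^{2} = \left(\left(4 - 4 \sqrt{2}\right)^{2}\right)^{2} = \left(4 - 4 \sqrt{2}\right)^{4}$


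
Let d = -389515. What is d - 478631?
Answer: -868146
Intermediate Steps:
d - 478631 = -389515 - 478631 = -868146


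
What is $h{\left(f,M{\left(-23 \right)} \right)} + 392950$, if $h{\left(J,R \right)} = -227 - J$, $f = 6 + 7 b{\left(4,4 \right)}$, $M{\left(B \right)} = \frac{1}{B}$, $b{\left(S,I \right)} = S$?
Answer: $392689$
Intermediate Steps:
$f = 34$ ($f = 6 + 7 \cdot 4 = 6 + 28 = 34$)
$h{\left(f,M{\left(-23 \right)} \right)} + 392950 = \left(-227 - 34\right) + 392950 = -261 + 392950 = 392689$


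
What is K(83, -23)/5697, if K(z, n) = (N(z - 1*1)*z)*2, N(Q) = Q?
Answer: 13612/5697 ≈ 2.3893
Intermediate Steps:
K(z, n) = 2*z*(-1 + z) (K(z, n) = ((z - 1*1)*z)*2 = ((z - 1)*z)*2 = ((-1 + z)*z)*2 = (z*(-1 + z))*2 = 2*z*(-1 + z))
K(83, -23)/5697 = (2*83*(-1 + 83))/5697 = (2*83*82)*(1/5697) = 13612*(1/5697) = 13612/5697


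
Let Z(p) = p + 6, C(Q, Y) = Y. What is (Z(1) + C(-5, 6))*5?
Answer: 65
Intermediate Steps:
Z(p) = 6 + p
(Z(1) + C(-5, 6))*5 = ((6 + 1) + 6)*5 = (7 + 6)*5 = 13*5 = 65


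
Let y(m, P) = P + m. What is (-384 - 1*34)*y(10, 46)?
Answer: -23408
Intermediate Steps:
(-384 - 1*34)*y(10, 46) = (-384 - 1*34)*(46 + 10) = (-384 - 34)*56 = -418*56 = -23408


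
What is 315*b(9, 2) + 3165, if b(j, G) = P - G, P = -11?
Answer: -930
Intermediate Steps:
b(j, G) = -11 - G
315*b(9, 2) + 3165 = 315*(-11 - 1*2) + 3165 = 315*(-11 - 2) + 3165 = 315*(-13) + 3165 = -4095 + 3165 = -930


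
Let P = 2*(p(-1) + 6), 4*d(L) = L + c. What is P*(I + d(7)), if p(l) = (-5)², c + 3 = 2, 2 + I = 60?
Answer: 3689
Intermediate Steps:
I = 58 (I = -2 + 60 = 58)
c = -1 (c = -3 + 2 = -1)
p(l) = 25
d(L) = -¼ + L/4 (d(L) = (L - 1)/4 = (-1 + L)/4 = -¼ + L/4)
P = 62 (P = 2*(25 + 6) = 2*31 = 62)
P*(I + d(7)) = 62*(58 + (-¼ + (¼)*7)) = 62*(58 + (-¼ + 7/4)) = 62*(58 + 3/2) = 62*(119/2) = 3689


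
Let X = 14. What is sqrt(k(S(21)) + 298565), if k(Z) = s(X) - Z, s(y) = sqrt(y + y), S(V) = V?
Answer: sqrt(298544 + 2*sqrt(7)) ≈ 546.40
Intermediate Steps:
s(y) = sqrt(2)*sqrt(y) (s(y) = sqrt(2*y) = sqrt(2)*sqrt(y))
k(Z) = -Z + 2*sqrt(7) (k(Z) = sqrt(2)*sqrt(14) - Z = 2*sqrt(7) - Z = -Z + 2*sqrt(7))
sqrt(k(S(21)) + 298565) = sqrt((-1*21 + 2*sqrt(7)) + 298565) = sqrt((-21 + 2*sqrt(7)) + 298565) = sqrt(298544 + 2*sqrt(7))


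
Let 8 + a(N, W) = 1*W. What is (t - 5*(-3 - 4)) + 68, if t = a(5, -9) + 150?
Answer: 236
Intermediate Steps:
a(N, W) = -8 + W (a(N, W) = -8 + 1*W = -8 + W)
t = 133 (t = (-8 - 9) + 150 = -17 + 150 = 133)
(t - 5*(-3 - 4)) + 68 = (133 - 5*(-3 - 4)) + 68 = (133 - 5*(-7)) + 68 = (133 + 35) + 68 = 168 + 68 = 236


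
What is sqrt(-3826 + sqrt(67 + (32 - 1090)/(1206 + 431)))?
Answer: sqrt(-10252796194 + 44199*sqrt(243913))/1637 ≈ 61.789*I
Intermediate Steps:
sqrt(-3826 + sqrt(67 + (32 - 1090)/(1206 + 431))) = sqrt(-3826 + sqrt(67 - 1058/1637)) = sqrt(-3826 + sqrt(108621/1637)) = sqrt(-3826 + 27*sqrt(243913)/1637)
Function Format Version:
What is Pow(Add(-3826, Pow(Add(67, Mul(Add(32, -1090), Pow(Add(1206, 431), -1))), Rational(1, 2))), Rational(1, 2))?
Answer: Mul(Rational(1, 1637), Pow(Add(-10252796194, Mul(44199, Pow(243913, Rational(1, 2)))), Rational(1, 2))) ≈ Mul(61.789, I)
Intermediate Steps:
Pow(Add(-3826, Pow(Add(67, Mul(Add(32, -1090), Pow(Add(1206, 431), -1))), Rational(1, 2))), Rational(1, 2)) = Pow(Add(-3826, Pow(Add(67, Mul(-1058, Pow(1637, -1))), Rational(1, 2))), Rational(1, 2)) = Pow(Add(-3826, Pow(Add(67, Mul(-1058, Rational(1, 1637))), Rational(1, 2))), Rational(1, 2)) = Pow(Add(-3826, Pow(Add(67, Rational(-1058, 1637)), Rational(1, 2))), Rational(1, 2)) = Pow(Add(-3826, Pow(Rational(108621, 1637), Rational(1, 2))), Rational(1, 2)) = Pow(Add(-3826, Mul(Rational(27, 1637), Pow(243913, Rational(1, 2)))), Rational(1, 2))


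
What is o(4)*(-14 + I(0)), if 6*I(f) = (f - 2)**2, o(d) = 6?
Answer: -80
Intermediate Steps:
I(f) = (-2 + f)**2/6 (I(f) = (f - 2)**2/6 = (-2 + f)**2/6)
o(4)*(-14 + I(0)) = 6*(-14 + (-2 + 0)**2/6) = 6*(-14 + (1/6)*(-2)**2) = 6*(-14 + (1/6)*4) = 6*(-14 + 2/3) = 6*(-40/3) = -80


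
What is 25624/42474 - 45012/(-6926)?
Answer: 522327878/73543731 ≈ 7.1023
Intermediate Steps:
25624/42474 - 45012/(-6926) = 25624*(1/42474) - 45012*(-1/6926) = 12812/21237 + 22506/3463 = 522327878/73543731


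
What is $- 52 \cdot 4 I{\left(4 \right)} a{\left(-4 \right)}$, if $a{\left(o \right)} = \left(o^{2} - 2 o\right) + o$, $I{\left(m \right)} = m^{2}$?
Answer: $-66560$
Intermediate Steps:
$a{\left(o \right)} = o^{2} - o$
$- 52 \cdot 4 I{\left(4 \right)} a{\left(-4 \right)} = - 52 \cdot 4 \cdot 4^{2} \left(- 4 \left(-1 - 4\right)\right) = - 52 \cdot 4 \cdot 16 \left(\left(-4\right) \left(-5\right)\right) = - 52 \cdot 64 \cdot 20 = \left(-52\right) 1280 = -66560$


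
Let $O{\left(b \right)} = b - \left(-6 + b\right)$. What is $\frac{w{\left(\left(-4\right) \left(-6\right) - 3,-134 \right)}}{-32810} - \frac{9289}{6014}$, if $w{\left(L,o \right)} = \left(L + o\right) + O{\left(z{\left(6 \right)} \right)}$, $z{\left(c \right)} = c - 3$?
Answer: $- \frac{76032148}{49329835} \approx -1.5413$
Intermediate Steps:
$z{\left(c \right)} = -3 + c$ ($z{\left(c \right)} = c - 3 = -3 + c$)
$O{\left(b \right)} = 6$
$w{\left(L,o \right)} = 6 + L + o$ ($w{\left(L,o \right)} = \left(L + o\right) + 6 = 6 + L + o$)
$\frac{w{\left(\left(-4\right) \left(-6\right) - 3,-134 \right)}}{-32810} - \frac{9289}{6014} = \frac{6 - -21 - 134}{-32810} - \frac{9289}{6014} = \left(6 + \left(24 - 3\right) - 134\right) \left(- \frac{1}{32810}\right) - \frac{9289}{6014} = \left(6 + 21 - 134\right) \left(- \frac{1}{32810}\right) - \frac{9289}{6014} = \left(-107\right) \left(- \frac{1}{32810}\right) - \frac{9289}{6014} = \frac{107}{32810} - \frac{9289}{6014} = - \frac{76032148}{49329835}$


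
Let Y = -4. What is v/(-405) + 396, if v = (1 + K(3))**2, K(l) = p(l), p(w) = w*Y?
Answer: 160259/405 ≈ 395.70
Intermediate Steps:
p(w) = -4*w (p(w) = w*(-4) = -4*w)
K(l) = -4*l
v = 121 (v = (1 - 4*3)**2 = (1 - 12)**2 = (-11)**2 = 121)
v/(-405) + 396 = 121/(-405) + 396 = 121*(-1/405) + 396 = -121/405 + 396 = 160259/405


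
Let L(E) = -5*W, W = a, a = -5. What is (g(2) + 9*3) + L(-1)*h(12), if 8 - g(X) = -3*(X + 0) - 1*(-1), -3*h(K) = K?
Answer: -60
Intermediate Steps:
h(K) = -K/3
W = -5
L(E) = 25 (L(E) = -5*(-5) = 25)
g(X) = 7 + 3*X (g(X) = 8 - (-3*(X + 0) - 1*(-1)) = 8 - (-3*X + 1) = 8 - (1 - 3*X) = 8 + (-1 + 3*X) = 7 + 3*X)
(g(2) + 9*3) + L(-1)*h(12) = ((7 + 3*2) + 9*3) + 25*(-⅓*12) = ((7 + 6) + 27) + 25*(-4) = (13 + 27) - 100 = 40 - 100 = -60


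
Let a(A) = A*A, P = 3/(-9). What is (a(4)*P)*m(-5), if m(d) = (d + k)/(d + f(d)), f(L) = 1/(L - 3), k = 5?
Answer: 0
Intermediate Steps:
P = -1/3 (P = 3*(-1/9) = -1/3 ≈ -0.33333)
a(A) = A**2
f(L) = 1/(-3 + L)
m(d) = (5 + d)/(d + 1/(-3 + d)) (m(d) = (d + 5)/(d + 1/(-3 + d)) = (5 + d)/(d + 1/(-3 + d)))
(a(4)*P)*m(-5) = (4**2*(-1/3))*((-3 - 5)*(5 - 5)/(1 - 5*(-3 - 5))) = (16*(-1/3))*(-8*0/(1 - 5*(-8))) = -16*(-8)*0/(3*(1 + 40)) = -16*(-8)*0/(3*41) = -16*(-8)*0/123 = -16/3*0 = 0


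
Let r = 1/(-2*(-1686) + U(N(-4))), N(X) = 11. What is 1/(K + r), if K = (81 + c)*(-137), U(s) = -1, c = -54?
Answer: -3371/12469328 ≈ -0.00027034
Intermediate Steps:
r = 1/3371 (r = 1/(-2*(-1686) - 1) = 1/(3372 - 1) = 1/3371 ≈ 0.00029665)
K = -3699 (K = (81 - 54)*(-137) = 27*(-137) = -3699)
1/(K + r) = 1/(-3699 + 1/3371) = 1/(-12469328/3371) = -3371/12469328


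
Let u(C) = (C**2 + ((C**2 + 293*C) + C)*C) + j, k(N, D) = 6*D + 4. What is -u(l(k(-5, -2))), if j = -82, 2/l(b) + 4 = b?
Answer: 15943/216 ≈ 73.810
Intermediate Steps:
k(N, D) = 4 + 6*D
l(b) = 2/(-4 + b)
u(C) = -82 + C**2 + C*(C**2 + 294*C) (u(C) = (C**2 + ((C**2 + 293*C) + C)*C) - 82 = (C**2 + (C**2 + 294*C)*C) - 82 = (C**2 + C*(C**2 + 294*C)) - 82 = -82 + C**2 + C*(C**2 + 294*C))
-u(l(k(-5, -2))) = -(-82 + (2/(-4 + (4 + 6*(-2))))**3 + 295*(2/(-4 + (4 + 6*(-2))))**2) = -(-82 + (2/(-4 + (4 - 12)))**3 + 295*(2/(-4 + (4 - 12)))**2) = -(-82 + (2/(-4 - 8))**3 + 295*(2/(-4 - 8))**2) = -(-82 + (2/(-12))**3 + 295*(2/(-12))**2) = -(-82 + (2*(-1/12))**3 + 295*(2*(-1/12))**2) = -(-82 + (-1/6)**3 + 295*(-1/6)**2) = -(-82 - 1/216 + 295*(1/36)) = -(-82 - 1/216 + 295/36) = -1*(-15943/216) = 15943/216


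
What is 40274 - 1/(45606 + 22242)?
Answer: 2732510351/67848 ≈ 40274.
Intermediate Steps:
40274 - 1/(45606 + 22242) = 40274 - 1/67848 = 2732510351/67848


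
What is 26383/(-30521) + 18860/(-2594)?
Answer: -322031781/39585737 ≈ -8.1350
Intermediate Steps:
26383/(-30521) + 18860/(-2594) = 26383*(-1/30521) + 18860*(-1/2594) = -26383/30521 - 9430/1297 = -322031781/39585737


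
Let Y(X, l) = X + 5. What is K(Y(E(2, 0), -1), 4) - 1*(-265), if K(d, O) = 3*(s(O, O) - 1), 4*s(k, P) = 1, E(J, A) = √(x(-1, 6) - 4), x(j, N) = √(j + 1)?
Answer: 1051/4 ≈ 262.75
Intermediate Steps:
x(j, N) = √(1 + j)
E(J, A) = 2*I (E(J, A) = √(√(1 - 1) - 4) = √(√0 - 4) = √(0 - 4) = √(-4) = 2*I)
Y(X, l) = 5 + X
s(k, P) = ¼ (s(k, P) = (¼)*1 = ¼)
K(d, O) = -9/4 (K(d, O) = 3*(¼ - 1) = 3*(-¾) = -9/4)
K(Y(E(2, 0), -1), 4) - 1*(-265) = -9/4 - 1*(-265) = -9/4 + 265 = 1051/4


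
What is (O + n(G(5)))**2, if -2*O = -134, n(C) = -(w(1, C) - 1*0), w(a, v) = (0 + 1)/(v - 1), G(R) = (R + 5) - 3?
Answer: 160801/36 ≈ 4466.7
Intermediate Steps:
G(R) = 2 + R (G(R) = (5 + R) - 3 = 2 + R)
w(a, v) = 1/(-1 + v)
n(C) = -1/(-1 + C) (n(C) = -(1/(-1 + C) - 1*0) = -(1/(-1 + C) + 0) = -1/(-1 + C))
O = 67 (O = -1/2*(-134) = 67)
(O + n(G(5)))**2 = (67 - 1/(-1 + (2 + 5)))**2 = (67 - 1/(-1 + 7))**2 = (67 - 1/6)**2 = (401/6)**2 = 160801/36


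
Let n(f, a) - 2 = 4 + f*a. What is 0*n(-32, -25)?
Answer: 0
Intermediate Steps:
n(f, a) = 6 + a*f (n(f, a) = 2 + (4 + f*a) = 2 + (4 + a*f) = 6 + a*f)
0*n(-32, -25) = 0*(6 - 25*(-32)) = 0*(6 + 800) = 0*806 = 0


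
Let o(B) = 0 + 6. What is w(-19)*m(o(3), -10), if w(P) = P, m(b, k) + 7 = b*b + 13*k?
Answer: 1919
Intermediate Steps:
o(B) = 6
m(b, k) = -7 + b**2 + 13*k (m(b, k) = -7 + (b*b + 13*k) = -7 + (b**2 + 13*k) = -7 + b**2 + 13*k)
w(-19)*m(o(3), -10) = -19*(-7 + 6**2 + 13*(-10)) = -19*(-7 + 36 - 130) = -19*(-101) = 1919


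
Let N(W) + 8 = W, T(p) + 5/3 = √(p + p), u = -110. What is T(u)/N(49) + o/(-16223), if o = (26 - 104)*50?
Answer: 398585/1995429 + 2*I*√55/41 ≈ 0.19975 + 0.36177*I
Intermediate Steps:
o = -3900 (o = -78*50 = -3900)
T(p) = -5/3 + √2*√p (T(p) = -5/3 + √(p + p) = -5/3 + √(2*p) = -5/3 + √2*√p)
N(W) = -8 + W
T(u)/N(49) + o/(-16223) = (-5/3 + √2*√(-110))/(-8 + 49) - 3900/(-16223) = (-5/3 + √2*(I*√110))/41 - 3900*(-1/16223) = (-5/3 + 2*I*√55)*(1/41) + 3900/16223 = (-5/123 + 2*I*√55/41) + 3900/16223 = 398585/1995429 + 2*I*√55/41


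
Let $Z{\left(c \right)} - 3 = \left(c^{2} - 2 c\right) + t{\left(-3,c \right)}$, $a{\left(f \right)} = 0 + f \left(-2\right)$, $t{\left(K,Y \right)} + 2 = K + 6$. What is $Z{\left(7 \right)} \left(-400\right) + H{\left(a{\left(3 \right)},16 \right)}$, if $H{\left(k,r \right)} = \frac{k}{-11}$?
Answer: $- \frac{171594}{11} \approx -15599.0$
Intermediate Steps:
$t{\left(K,Y \right)} = 4 + K$ ($t{\left(K,Y \right)} = -2 + \left(K + 6\right) = -2 + \left(6 + K\right) = 4 + K$)
$a{\left(f \right)} = - 2 f$ ($a{\left(f \right)} = 0 - 2 f = - 2 f$)
$H{\left(k,r \right)} = - \frac{k}{11}$ ($H{\left(k,r \right)} = k \left(- \frac{1}{11}\right) = - \frac{k}{11}$)
$Z{\left(c \right)} = 4 + c^{2} - 2 c$ ($Z{\left(c \right)} = 3 + \left(\left(c^{2} - 2 c\right) + \left(4 - 3\right)\right) = 3 + \left(\left(c^{2} - 2 c\right) + 1\right) = 3 + \left(1 + c^{2} - 2 c\right) = 4 + c^{2} - 2 c$)
$Z{\left(7 \right)} \left(-400\right) + H{\left(a{\left(3 \right)},16 \right)} = \left(4 + 7^{2} - 14\right) \left(-400\right) - \frac{\left(-2\right) 3}{11} = \left(4 + 49 - 14\right) \left(-400\right) - - \frac{6}{11} = 39 \left(-400\right) + \frac{6}{11} = -15600 + \frac{6}{11} = - \frac{171594}{11}$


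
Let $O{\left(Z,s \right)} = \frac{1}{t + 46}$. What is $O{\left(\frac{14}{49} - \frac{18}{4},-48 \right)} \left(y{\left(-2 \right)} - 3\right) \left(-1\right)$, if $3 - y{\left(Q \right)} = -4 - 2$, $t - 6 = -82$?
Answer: $\frac{1}{5} \approx 0.2$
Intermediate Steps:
$t = -76$ ($t = 6 - 82 = -76$)
$y{\left(Q \right)} = 9$ ($y{\left(Q \right)} = 3 - \left(-4 - 2\right) = 3 - -6 = 3 + 6 = 9$)
$O{\left(Z,s \right)} = - \frac{1}{30}$ ($O{\left(Z,s \right)} = \frac{1}{-76 + 46} = \frac{1}{-30} = - \frac{1}{30}$)
$O{\left(\frac{14}{49} - \frac{18}{4},-48 \right)} \left(y{\left(-2 \right)} - 3\right) \left(-1\right) = - \frac{\left(9 - 3\right) \left(-1\right)}{30} = - \frac{6 \left(-1\right)}{30} = \left(- \frac{1}{30}\right) \left(-6\right) = \frac{1}{5}$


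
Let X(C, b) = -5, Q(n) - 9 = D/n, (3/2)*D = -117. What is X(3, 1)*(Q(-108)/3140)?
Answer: -175/11304 ≈ -0.015481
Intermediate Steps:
D = -78 (D = (2/3)*(-117) = -78)
Q(n) = 9 - 78/n
X(3, 1)*(Q(-108)/3140) = -5*(9 - 78/(-108))/3140 = -5*(9 - 78*(-1/108))/3140 = -5*(9 + 13/18)/3140 = -875/(18*3140) = -5*35/11304 = -175/11304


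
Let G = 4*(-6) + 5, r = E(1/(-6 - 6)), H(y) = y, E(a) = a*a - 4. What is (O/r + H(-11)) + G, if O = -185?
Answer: 1878/115 ≈ 16.330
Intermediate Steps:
E(a) = -4 + a² (E(a) = a² - 4 = -4 + a²)
r = -575/144 (r = -4 + (1/(-6 - 6))² = -4 + (1/(-12))² = -4 + (-1/12)² = -4 + 1/144 = -575/144 ≈ -3.9931)
G = -19 (G = -24 + 5 = -19)
(O/r + H(-11)) + G = (-185/(-575/144) - 11) - 19 = (-185*(-144/575) - 11) - 19 = (5328/115 - 11) - 19 = 4063/115 - 19 = 1878/115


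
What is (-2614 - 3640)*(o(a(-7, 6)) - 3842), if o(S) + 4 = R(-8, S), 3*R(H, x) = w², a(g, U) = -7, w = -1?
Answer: 72152398/3 ≈ 2.4051e+7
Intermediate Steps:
R(H, x) = ⅓ (R(H, x) = (⅓)*(-1)² = (⅓)*1 = ⅓)
o(S) = -11/3 (o(S) = -4 + ⅓ = -11/3)
(-2614 - 3640)*(o(a(-7, 6)) - 3842) = (-2614 - 3640)*(-11/3 - 3842) = -6254*(-11537/3) = 72152398/3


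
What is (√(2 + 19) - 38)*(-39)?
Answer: 1482 - 39*√21 ≈ 1303.3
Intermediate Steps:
(√(2 + 19) - 38)*(-39) = (√21 - 38)*(-39) = (-38 + √21)*(-39) = 1482 - 39*√21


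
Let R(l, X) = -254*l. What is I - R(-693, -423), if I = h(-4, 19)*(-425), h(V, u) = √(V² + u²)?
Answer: -176022 - 425*√377 ≈ -1.8427e+5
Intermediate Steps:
I = -425*√377 (I = √((-4)² + 19²)*(-425) = √(16 + 361)*(-425) = √377*(-425) = -425*√377 ≈ -8252.0)
I - R(-693, -423) = -425*√377 - (-254)*(-693) = -425*√377 - 1*176022 = -425*√377 - 176022 = -176022 - 425*√377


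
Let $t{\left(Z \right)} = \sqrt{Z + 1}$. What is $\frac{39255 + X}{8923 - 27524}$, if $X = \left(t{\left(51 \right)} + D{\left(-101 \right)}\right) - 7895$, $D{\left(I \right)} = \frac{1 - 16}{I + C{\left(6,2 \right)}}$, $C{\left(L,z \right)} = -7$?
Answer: $- \frac{12685}{7524} - \frac{2 \sqrt{13}}{18601} \approx -1.6863$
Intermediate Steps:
$D{\left(I \right)} = - \frac{15}{-7 + I}$ ($D{\left(I \right)} = \frac{1 - 16}{I - 7} = - \frac{15}{-7 + I}$)
$t{\left(Z \right)} = \sqrt{1 + Z}$
$X = - \frac{284215}{36} + 2 \sqrt{13}$ ($X = \left(\sqrt{1 + 51} - \frac{15}{-7 - 101}\right) - 7895 = \left(\sqrt{52} - \frac{15}{-108}\right) - 7895 = \left(2 \sqrt{13} - - \frac{5}{36}\right) - 7895 = \left(2 \sqrt{13} + \frac{5}{36}\right) - 7895 = \left(\frac{5}{36} + 2 \sqrt{13}\right) - 7895 = - \frac{284215}{36} + 2 \sqrt{13} \approx -7887.6$)
$\frac{39255 + X}{8923 - 27524} = \frac{39255 - \left(\frac{284215}{36} - 2 \sqrt{13}\right)}{8923 - 27524} = \frac{\frac{1128965}{36} + 2 \sqrt{13}}{-18601} = \left(\frac{1128965}{36} + 2 \sqrt{13}\right) \left(- \frac{1}{18601}\right) = - \frac{12685}{7524} - \frac{2 \sqrt{13}}{18601}$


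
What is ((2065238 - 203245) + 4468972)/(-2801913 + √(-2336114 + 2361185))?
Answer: -96933405115/42900089806 - 6330965*√25071/7850716434498 ≈ -2.2596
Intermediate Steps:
((2065238 - 203245) + 4468972)/(-2801913 + √(-2336114 + 2361185)) = (1861993 + 4468972)/(-2801913 + √25071) = 6330965/(-2801913 + √25071)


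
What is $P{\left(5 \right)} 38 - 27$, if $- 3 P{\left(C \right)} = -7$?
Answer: $\frac{185}{3} \approx 61.667$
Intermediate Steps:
$P{\left(C \right)} = \frac{7}{3}$ ($P{\left(C \right)} = \left(- \frac{1}{3}\right) \left(-7\right) = \frac{7}{3}$)
$P{\left(5 \right)} 38 - 27 = \frac{7}{3} \cdot 38 - 27 = \frac{266}{3} - 27 = \frac{185}{3}$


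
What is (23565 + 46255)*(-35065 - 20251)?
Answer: -3862163120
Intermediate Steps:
(23565 + 46255)*(-35065 - 20251) = 69820*(-55316) = -3862163120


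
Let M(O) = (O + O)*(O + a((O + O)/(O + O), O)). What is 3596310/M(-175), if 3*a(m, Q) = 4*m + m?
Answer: 1078893/18200 ≈ 59.280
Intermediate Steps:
a(m, Q) = 5*m/3 (a(m, Q) = (4*m + m)/3 = (5*m)/3 = 5*m/3)
M(O) = 2*O*(5/3 + O) (M(O) = (O + O)*(O + 5*((O + O)/(O + O))/3) = (2*O)*(O + 5*((2*O)/((2*O)))/3) = (2*O)*(O + 5*((2*O)*(1/(2*O)))/3) = (2*O)*(O + (5/3)*1) = (2*O)*(O + 5/3) = (2*O)*(5/3 + O) = 2*O*(5/3 + O))
3596310/M(-175) = 3596310/(((⅔)*(-175)*(5 + 3*(-175)))) = 3596310/(((⅔)*(-175)*(5 - 525))) = 3596310/(((⅔)*(-175)*(-520))) = 3596310/(182000/3) = 3596310*(3/182000) = 1078893/18200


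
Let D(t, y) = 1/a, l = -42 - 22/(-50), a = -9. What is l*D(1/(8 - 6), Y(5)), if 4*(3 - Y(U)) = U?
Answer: 1039/225 ≈ 4.6178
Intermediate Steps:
Y(U) = 3 - U/4
l = -1039/25 (l = -42 - 22*(-1/50) = -42 + 11/25 = -1039/25 ≈ -41.560)
D(t, y) = -1/9 (D(t, y) = 1/(-9) = -1/9)
l*D(1/(8 - 6), Y(5)) = -1039/25*(-1/9) = 1039/225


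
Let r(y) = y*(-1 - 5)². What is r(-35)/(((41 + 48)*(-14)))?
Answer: 90/89 ≈ 1.0112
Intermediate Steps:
r(y) = 36*y (r(y) = y*(-6)² = y*36 = 36*y)
r(-35)/(((41 + 48)*(-14))) = (36*(-35))/(((41 + 48)*(-14))) = -1260/(89*(-14)) = -1260/(-1246) = -1260*(-1/1246) = 90/89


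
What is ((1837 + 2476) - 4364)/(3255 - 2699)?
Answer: -51/556 ≈ -0.091727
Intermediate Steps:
((1837 + 2476) - 4364)/(3255 - 2699) = (4313 - 4364)/556 = -51*1/556 = -51/556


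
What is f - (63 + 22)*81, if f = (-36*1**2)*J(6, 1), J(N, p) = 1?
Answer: -6921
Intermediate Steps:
f = -36 (f = -36*1**2*1 = -36*1*1 = -36*1 = -36)
f - (63 + 22)*81 = -36 - (63 + 22)*81 = -36 - 85*81 = -36 - 1*6885 = -36 - 6885 = -6921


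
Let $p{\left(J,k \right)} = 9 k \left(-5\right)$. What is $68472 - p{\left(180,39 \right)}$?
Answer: $70227$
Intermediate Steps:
$p{\left(J,k \right)} = - 45 k$
$68472 - p{\left(180,39 \right)} = 68472 - \left(-45\right) 39 = 68472 - -1755 = 68472 + 1755 = 70227$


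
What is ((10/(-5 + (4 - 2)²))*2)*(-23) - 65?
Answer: 395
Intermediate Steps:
((10/(-5 + (4 - 2)²))*2)*(-23) - 65 = ((10/(-5 + 2²))*2)*(-23) - 65 = ((10/(-5 + 4))*2)*(-23) - 65 = ((10/(-1))*2)*(-23) - 65 = (-1*10*2)*(-23) - 65 = -10*2*(-23) - 65 = -20*(-23) - 65 = 460 - 65 = 395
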